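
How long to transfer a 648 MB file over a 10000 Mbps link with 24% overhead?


Effective throughput = 10000 * (1 - 24/100) = 7600 Mbps
File size in Mb = 648 * 8 = 5184 Mb
Time = 5184 / 7600
Time = 0.6821 seconds


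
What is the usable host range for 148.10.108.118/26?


Network: 148.10.108.64
Broadcast: 148.10.108.127
First usable = network + 1
Last usable = broadcast - 1
Range: 148.10.108.65 to 148.10.108.126


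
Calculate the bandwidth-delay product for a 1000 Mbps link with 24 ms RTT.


BDP = bandwidth * RTT
= 1000 Mbps * 24 ms
= 1000 * 1e6 * 24 / 1000 bits
= 24000000 bits
= 3000000 bytes
= 2929.6875 KB
BDP = 24000000 bits (3000000 bytes)


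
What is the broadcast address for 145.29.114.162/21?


Network: 145.29.112.0/21
Host bits = 11
Set all host bits to 1:
Broadcast: 145.29.119.255


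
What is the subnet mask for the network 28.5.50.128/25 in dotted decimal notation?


/25 means 25 network bits, 7 host bits
Binary: 11111111111111111111111110000000
Mask: 255.255.255.128


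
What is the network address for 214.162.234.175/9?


IP:   11010110.10100010.11101010.10101111
Mask: 11111111.10000000.00000000.00000000
AND operation:
Net:  11010110.10000000.00000000.00000000
Network: 214.128.0.0/9


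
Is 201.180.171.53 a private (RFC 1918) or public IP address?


RFC 1918 private ranges:
  10.0.0.0/8 (10.0.0.0 - 10.255.255.255)
  172.16.0.0/12 (172.16.0.0 - 172.31.255.255)
  192.168.0.0/16 (192.168.0.0 - 192.168.255.255)
Public (not in any RFC 1918 range)


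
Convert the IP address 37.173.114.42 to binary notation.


37 = 00100101
173 = 10101101
114 = 01110010
42 = 00101010
Binary: 00100101.10101101.01110010.00101010


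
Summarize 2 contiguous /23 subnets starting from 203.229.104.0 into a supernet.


Original prefix: /23
Number of subnets: 2 = 2^1
New prefix = 23 - 1 = 22
Supernet: 203.229.104.0/22


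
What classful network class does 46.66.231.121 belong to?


First octet: 46
Binary: 00101110
0xxxxxxx -> Class A (1-126)
Class A, default mask 255.0.0.0 (/8)


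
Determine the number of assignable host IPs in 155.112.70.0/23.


Host bits = 32 - 23 = 9
Total addresses = 2^9 = 512
Usable = total - 2 (network and broadcast)
Usable hosts: 510


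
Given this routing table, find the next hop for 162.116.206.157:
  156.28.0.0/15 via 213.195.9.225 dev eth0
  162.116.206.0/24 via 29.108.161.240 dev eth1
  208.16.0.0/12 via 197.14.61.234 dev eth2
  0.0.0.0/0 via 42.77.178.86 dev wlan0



Longest prefix match for 162.116.206.157:
  /15 156.28.0.0: no
  /24 162.116.206.0: MATCH
  /12 208.16.0.0: no
  /0 0.0.0.0: MATCH
Selected: next-hop 29.108.161.240 via eth1 (matched /24)


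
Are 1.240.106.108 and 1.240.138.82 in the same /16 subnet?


Mask: 255.255.0.0
1.240.106.108 AND mask = 1.240.0.0
1.240.138.82 AND mask = 1.240.0.0
Yes, same subnet (1.240.0.0)


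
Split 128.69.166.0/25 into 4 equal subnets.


New prefix = 25 + 2 = 27
Each subnet has 32 addresses
  128.69.166.0/27
  128.69.166.32/27
  128.69.166.64/27
  128.69.166.96/27
Subnets: 128.69.166.0/27, 128.69.166.32/27, 128.69.166.64/27, 128.69.166.96/27


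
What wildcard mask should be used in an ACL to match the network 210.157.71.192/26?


Subnet mask: 255.255.255.192
Wildcard = 255.255.255.255 - subnet mask
255 - 255 = 0
255 - 255 = 0
255 - 255 = 0
255 - 192 = 63
Wildcard: 0.0.0.63


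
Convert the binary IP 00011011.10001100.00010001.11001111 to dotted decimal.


00011011 = 27
10001100 = 140
00010001 = 17
11001111 = 207
IP: 27.140.17.207


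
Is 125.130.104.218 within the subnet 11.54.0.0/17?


Subnet network: 11.54.0.0
Test IP AND mask: 125.130.0.0
No, 125.130.104.218 is not in 11.54.0.0/17


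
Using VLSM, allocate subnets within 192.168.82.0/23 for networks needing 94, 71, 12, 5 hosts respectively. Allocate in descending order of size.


94 hosts -> /25 (126 usable): 192.168.82.0/25
71 hosts -> /25 (126 usable): 192.168.82.128/25
12 hosts -> /28 (14 usable): 192.168.83.0/28
5 hosts -> /29 (6 usable): 192.168.83.16/29
Allocation: 192.168.82.0/25 (94 hosts, 126 usable); 192.168.82.128/25 (71 hosts, 126 usable); 192.168.83.0/28 (12 hosts, 14 usable); 192.168.83.16/29 (5 hosts, 6 usable)


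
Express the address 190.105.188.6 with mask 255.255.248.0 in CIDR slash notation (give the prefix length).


Binary: 11111111.11111111.11111000.00000000
Count leading 1s
Prefix: /21


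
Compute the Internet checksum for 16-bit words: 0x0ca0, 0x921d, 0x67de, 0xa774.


Sum all words (with carry folding):
+ 0x0ca0 = 0x0ca0
+ 0x921d = 0x9ebd
+ 0x67de = 0x069c
+ 0xa774 = 0xae10
One's complement: ~0xae10
Checksum = 0x51ef


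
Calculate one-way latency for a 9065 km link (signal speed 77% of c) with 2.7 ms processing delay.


Speed = 0.77 * 3e5 km/s = 231000 km/s
Propagation delay = 9065 / 231000 = 0.0392 s = 39.2424 ms
Processing delay = 2.7 ms
Total one-way latency = 41.9424 ms


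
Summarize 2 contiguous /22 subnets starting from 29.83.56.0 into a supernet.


Original prefix: /22
Number of subnets: 2 = 2^1
New prefix = 22 - 1 = 21
Supernet: 29.83.56.0/21


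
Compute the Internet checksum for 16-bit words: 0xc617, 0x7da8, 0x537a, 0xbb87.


Sum all words (with carry folding):
+ 0xc617 = 0xc617
+ 0x7da8 = 0x43c0
+ 0x537a = 0x973a
+ 0xbb87 = 0x52c2
One's complement: ~0x52c2
Checksum = 0xad3d


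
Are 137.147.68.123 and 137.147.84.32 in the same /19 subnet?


Mask: 255.255.224.0
137.147.68.123 AND mask = 137.147.64.0
137.147.84.32 AND mask = 137.147.64.0
Yes, same subnet (137.147.64.0)


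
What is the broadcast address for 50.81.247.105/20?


Network: 50.81.240.0/20
Host bits = 12
Set all host bits to 1:
Broadcast: 50.81.255.255


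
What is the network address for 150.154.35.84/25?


IP:   10010110.10011010.00100011.01010100
Mask: 11111111.11111111.11111111.10000000
AND operation:
Net:  10010110.10011010.00100011.00000000
Network: 150.154.35.0/25


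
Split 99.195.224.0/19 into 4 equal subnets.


New prefix = 19 + 2 = 21
Each subnet has 2048 addresses
  99.195.224.0/21
  99.195.232.0/21
  99.195.240.0/21
  99.195.248.0/21
Subnets: 99.195.224.0/21, 99.195.232.0/21, 99.195.240.0/21, 99.195.248.0/21


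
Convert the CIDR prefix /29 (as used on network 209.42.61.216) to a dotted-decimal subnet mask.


/29 means 29 network bits, 3 host bits
Binary: 11111111111111111111111111111000
Mask: 255.255.255.248


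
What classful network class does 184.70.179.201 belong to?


First octet: 184
Binary: 10111000
10xxxxxx -> Class B (128-191)
Class B, default mask 255.255.0.0 (/16)


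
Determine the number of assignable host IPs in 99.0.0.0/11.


Host bits = 32 - 11 = 21
Total addresses = 2^21 = 2097152
Usable = total - 2 (network and broadcast)
Usable hosts: 2097150


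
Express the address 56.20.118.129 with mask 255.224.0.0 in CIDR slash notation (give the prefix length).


Binary: 11111111.11100000.00000000.00000000
Count leading 1s
Prefix: /11


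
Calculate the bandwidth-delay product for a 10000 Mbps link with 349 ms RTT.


BDP = bandwidth * RTT
= 10000 Mbps * 349 ms
= 10000 * 1e6 * 349 / 1000 bits
= 3490000000 bits
= 436250000 bytes
= 426025.3906 KB
BDP = 3490000000 bits (436250000 bytes)


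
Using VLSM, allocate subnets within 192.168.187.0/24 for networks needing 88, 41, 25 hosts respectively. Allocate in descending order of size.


88 hosts -> /25 (126 usable): 192.168.187.0/25
41 hosts -> /26 (62 usable): 192.168.187.128/26
25 hosts -> /27 (30 usable): 192.168.187.192/27
Allocation: 192.168.187.0/25 (88 hosts, 126 usable); 192.168.187.128/26 (41 hosts, 62 usable); 192.168.187.192/27 (25 hosts, 30 usable)


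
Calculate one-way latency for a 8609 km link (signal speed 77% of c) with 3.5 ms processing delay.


Speed = 0.77 * 3e5 km/s = 231000 km/s
Propagation delay = 8609 / 231000 = 0.0373 s = 37.2684 ms
Processing delay = 3.5 ms
Total one-way latency = 40.7684 ms


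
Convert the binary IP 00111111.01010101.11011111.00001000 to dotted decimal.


00111111 = 63
01010101 = 85
11011111 = 223
00001000 = 8
IP: 63.85.223.8


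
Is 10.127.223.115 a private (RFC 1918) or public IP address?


RFC 1918 private ranges:
  10.0.0.0/8 (10.0.0.0 - 10.255.255.255)
  172.16.0.0/12 (172.16.0.0 - 172.31.255.255)
  192.168.0.0/16 (192.168.0.0 - 192.168.255.255)
Private (in 10.0.0.0/8)


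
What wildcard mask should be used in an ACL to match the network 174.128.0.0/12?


Subnet mask: 255.240.0.0
Wildcard = 255.255.255.255 - subnet mask
255 - 255 = 0
255 - 240 = 15
255 - 0 = 255
255 - 0 = 255
Wildcard: 0.15.255.255


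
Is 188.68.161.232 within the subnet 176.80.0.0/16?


Subnet network: 176.80.0.0
Test IP AND mask: 188.68.0.0
No, 188.68.161.232 is not in 176.80.0.0/16


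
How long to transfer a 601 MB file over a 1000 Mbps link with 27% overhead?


Effective throughput = 1000 * (1 - 27/100) = 730 Mbps
File size in Mb = 601 * 8 = 4808 Mb
Time = 4808 / 730
Time = 6.5863 seconds


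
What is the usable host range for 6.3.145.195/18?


Network: 6.3.128.0
Broadcast: 6.3.191.255
First usable = network + 1
Last usable = broadcast - 1
Range: 6.3.128.1 to 6.3.191.254


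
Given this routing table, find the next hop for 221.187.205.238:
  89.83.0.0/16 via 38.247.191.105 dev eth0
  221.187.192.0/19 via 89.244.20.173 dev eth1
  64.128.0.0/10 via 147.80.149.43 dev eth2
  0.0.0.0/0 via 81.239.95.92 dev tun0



Longest prefix match for 221.187.205.238:
  /16 89.83.0.0: no
  /19 221.187.192.0: MATCH
  /10 64.128.0.0: no
  /0 0.0.0.0: MATCH
Selected: next-hop 89.244.20.173 via eth1 (matched /19)


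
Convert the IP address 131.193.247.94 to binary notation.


131 = 10000011
193 = 11000001
247 = 11110111
94 = 01011110
Binary: 10000011.11000001.11110111.01011110


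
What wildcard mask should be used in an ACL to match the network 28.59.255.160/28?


Subnet mask: 255.255.255.240
Wildcard = 255.255.255.255 - subnet mask
255 - 255 = 0
255 - 255 = 0
255 - 255 = 0
255 - 240 = 15
Wildcard: 0.0.0.15


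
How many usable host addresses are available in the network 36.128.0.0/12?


Host bits = 32 - 12 = 20
Total addresses = 2^20 = 1048576
Usable = total - 2 (network and broadcast)
Usable hosts: 1048574


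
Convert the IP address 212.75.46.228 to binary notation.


212 = 11010100
75 = 01001011
46 = 00101110
228 = 11100100
Binary: 11010100.01001011.00101110.11100100


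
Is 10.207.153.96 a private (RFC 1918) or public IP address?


RFC 1918 private ranges:
  10.0.0.0/8 (10.0.0.0 - 10.255.255.255)
  172.16.0.0/12 (172.16.0.0 - 172.31.255.255)
  192.168.0.0/16 (192.168.0.0 - 192.168.255.255)
Private (in 10.0.0.0/8)


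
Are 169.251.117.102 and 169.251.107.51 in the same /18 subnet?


Mask: 255.255.192.0
169.251.117.102 AND mask = 169.251.64.0
169.251.107.51 AND mask = 169.251.64.0
Yes, same subnet (169.251.64.0)


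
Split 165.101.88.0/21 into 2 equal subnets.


New prefix = 21 + 1 = 22
Each subnet has 1024 addresses
  165.101.88.0/22
  165.101.92.0/22
Subnets: 165.101.88.0/22, 165.101.92.0/22


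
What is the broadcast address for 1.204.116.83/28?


Network: 1.204.116.80/28
Host bits = 4
Set all host bits to 1:
Broadcast: 1.204.116.95


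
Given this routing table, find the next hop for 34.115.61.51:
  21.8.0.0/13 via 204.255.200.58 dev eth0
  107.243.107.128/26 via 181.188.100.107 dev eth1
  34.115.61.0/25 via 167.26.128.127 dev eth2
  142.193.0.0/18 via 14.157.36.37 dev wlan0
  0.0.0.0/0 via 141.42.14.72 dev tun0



Longest prefix match for 34.115.61.51:
  /13 21.8.0.0: no
  /26 107.243.107.128: no
  /25 34.115.61.0: MATCH
  /18 142.193.0.0: no
  /0 0.0.0.0: MATCH
Selected: next-hop 167.26.128.127 via eth2 (matched /25)


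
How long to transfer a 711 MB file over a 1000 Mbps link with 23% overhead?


Effective throughput = 1000 * (1 - 23/100) = 770 Mbps
File size in Mb = 711 * 8 = 5688 Mb
Time = 5688 / 770
Time = 7.387 seconds


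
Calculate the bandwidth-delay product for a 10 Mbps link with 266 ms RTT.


BDP = bandwidth * RTT
= 10 Mbps * 266 ms
= 10 * 1e6 * 266 / 1000 bits
= 2660000 bits
= 332500 bytes
= 324.707 KB
BDP = 2660000 bits (332500 bytes)


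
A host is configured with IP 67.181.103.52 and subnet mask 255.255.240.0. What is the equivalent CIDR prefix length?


Binary: 11111111.11111111.11110000.00000000
Count leading 1s
Prefix: /20


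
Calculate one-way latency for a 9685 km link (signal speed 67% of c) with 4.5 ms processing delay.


Speed = 0.67 * 3e5 km/s = 201000 km/s
Propagation delay = 9685 / 201000 = 0.0482 s = 48.1841 ms
Processing delay = 4.5 ms
Total one-way latency = 52.6841 ms


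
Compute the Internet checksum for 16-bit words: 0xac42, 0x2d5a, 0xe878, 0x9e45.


Sum all words (with carry folding):
+ 0xac42 = 0xac42
+ 0x2d5a = 0xd99c
+ 0xe878 = 0xc215
+ 0x9e45 = 0x605b
One's complement: ~0x605b
Checksum = 0x9fa4


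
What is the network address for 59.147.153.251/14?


IP:   00111011.10010011.10011001.11111011
Mask: 11111111.11111100.00000000.00000000
AND operation:
Net:  00111011.10010000.00000000.00000000
Network: 59.144.0.0/14


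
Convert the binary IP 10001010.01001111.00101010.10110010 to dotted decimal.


10001010 = 138
01001111 = 79
00101010 = 42
10110010 = 178
IP: 138.79.42.178


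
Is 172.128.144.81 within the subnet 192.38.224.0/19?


Subnet network: 192.38.224.0
Test IP AND mask: 172.128.128.0
No, 172.128.144.81 is not in 192.38.224.0/19


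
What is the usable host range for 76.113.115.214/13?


Network: 76.112.0.0
Broadcast: 76.119.255.255
First usable = network + 1
Last usable = broadcast - 1
Range: 76.112.0.1 to 76.119.255.254


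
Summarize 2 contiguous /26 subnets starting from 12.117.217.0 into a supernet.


Original prefix: /26
Number of subnets: 2 = 2^1
New prefix = 26 - 1 = 25
Supernet: 12.117.217.0/25


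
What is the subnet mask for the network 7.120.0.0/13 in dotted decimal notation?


/13 means 13 network bits, 19 host bits
Binary: 11111111111110000000000000000000
Mask: 255.248.0.0


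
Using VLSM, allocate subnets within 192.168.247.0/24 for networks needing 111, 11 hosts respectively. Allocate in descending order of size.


111 hosts -> /25 (126 usable): 192.168.247.0/25
11 hosts -> /28 (14 usable): 192.168.247.128/28
Allocation: 192.168.247.0/25 (111 hosts, 126 usable); 192.168.247.128/28 (11 hosts, 14 usable)


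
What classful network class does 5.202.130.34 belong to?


First octet: 5
Binary: 00000101
0xxxxxxx -> Class A (1-126)
Class A, default mask 255.0.0.0 (/8)


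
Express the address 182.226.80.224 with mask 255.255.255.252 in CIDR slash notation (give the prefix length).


Binary: 11111111.11111111.11111111.11111100
Count leading 1s
Prefix: /30


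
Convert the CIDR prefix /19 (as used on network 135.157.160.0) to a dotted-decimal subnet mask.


/19 means 19 network bits, 13 host bits
Binary: 11111111111111111110000000000000
Mask: 255.255.224.0


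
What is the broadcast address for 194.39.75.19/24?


Network: 194.39.75.0/24
Host bits = 8
Set all host bits to 1:
Broadcast: 194.39.75.255


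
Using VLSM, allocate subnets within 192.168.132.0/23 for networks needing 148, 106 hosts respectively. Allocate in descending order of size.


148 hosts -> /24 (254 usable): 192.168.132.0/24
106 hosts -> /25 (126 usable): 192.168.133.0/25
Allocation: 192.168.132.0/24 (148 hosts, 254 usable); 192.168.133.0/25 (106 hosts, 126 usable)


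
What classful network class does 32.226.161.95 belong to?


First octet: 32
Binary: 00100000
0xxxxxxx -> Class A (1-126)
Class A, default mask 255.0.0.0 (/8)


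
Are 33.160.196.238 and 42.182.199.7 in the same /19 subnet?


Mask: 255.255.224.0
33.160.196.238 AND mask = 33.160.192.0
42.182.199.7 AND mask = 42.182.192.0
No, different subnets (33.160.192.0 vs 42.182.192.0)


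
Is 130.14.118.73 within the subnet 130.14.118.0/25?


Subnet network: 130.14.118.0
Test IP AND mask: 130.14.118.0
Yes, 130.14.118.73 is in 130.14.118.0/25


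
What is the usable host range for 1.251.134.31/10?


Network: 1.192.0.0
Broadcast: 1.255.255.255
First usable = network + 1
Last usable = broadcast - 1
Range: 1.192.0.1 to 1.255.255.254


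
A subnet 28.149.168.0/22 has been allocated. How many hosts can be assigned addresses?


Host bits = 32 - 22 = 10
Total addresses = 2^10 = 1024
Usable = total - 2 (network and broadcast)
Usable hosts: 1022


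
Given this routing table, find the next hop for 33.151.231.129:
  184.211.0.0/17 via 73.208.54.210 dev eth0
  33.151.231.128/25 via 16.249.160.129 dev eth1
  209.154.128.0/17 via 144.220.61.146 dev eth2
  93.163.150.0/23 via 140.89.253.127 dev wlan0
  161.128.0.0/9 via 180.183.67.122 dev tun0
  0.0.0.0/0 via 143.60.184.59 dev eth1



Longest prefix match for 33.151.231.129:
  /17 184.211.0.0: no
  /25 33.151.231.128: MATCH
  /17 209.154.128.0: no
  /23 93.163.150.0: no
  /9 161.128.0.0: no
  /0 0.0.0.0: MATCH
Selected: next-hop 16.249.160.129 via eth1 (matched /25)


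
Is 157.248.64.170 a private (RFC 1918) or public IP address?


RFC 1918 private ranges:
  10.0.0.0/8 (10.0.0.0 - 10.255.255.255)
  172.16.0.0/12 (172.16.0.0 - 172.31.255.255)
  192.168.0.0/16 (192.168.0.0 - 192.168.255.255)
Public (not in any RFC 1918 range)


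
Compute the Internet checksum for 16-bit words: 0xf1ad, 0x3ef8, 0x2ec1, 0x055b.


Sum all words (with carry folding):
+ 0xf1ad = 0xf1ad
+ 0x3ef8 = 0x30a6
+ 0x2ec1 = 0x5f67
+ 0x055b = 0x64c2
One's complement: ~0x64c2
Checksum = 0x9b3d


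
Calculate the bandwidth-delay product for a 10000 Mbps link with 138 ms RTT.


BDP = bandwidth * RTT
= 10000 Mbps * 138 ms
= 10000 * 1e6 * 138 / 1000 bits
= 1380000000 bits
= 172500000 bytes
= 168457.0312 KB
BDP = 1380000000 bits (172500000 bytes)


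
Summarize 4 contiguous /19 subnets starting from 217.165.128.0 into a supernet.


Original prefix: /19
Number of subnets: 4 = 2^2
New prefix = 19 - 2 = 17
Supernet: 217.165.128.0/17


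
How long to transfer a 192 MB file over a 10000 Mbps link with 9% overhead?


Effective throughput = 10000 * (1 - 9/100) = 9100 Mbps
File size in Mb = 192 * 8 = 1536 Mb
Time = 1536 / 9100
Time = 0.1688 seconds


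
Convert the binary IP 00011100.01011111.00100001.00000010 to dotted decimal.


00011100 = 28
01011111 = 95
00100001 = 33
00000010 = 2
IP: 28.95.33.2


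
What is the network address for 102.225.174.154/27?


IP:   01100110.11100001.10101110.10011010
Mask: 11111111.11111111.11111111.11100000
AND operation:
Net:  01100110.11100001.10101110.10000000
Network: 102.225.174.128/27


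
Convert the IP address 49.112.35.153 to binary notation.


49 = 00110001
112 = 01110000
35 = 00100011
153 = 10011001
Binary: 00110001.01110000.00100011.10011001


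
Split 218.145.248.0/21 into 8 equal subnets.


New prefix = 21 + 3 = 24
Each subnet has 256 addresses
  218.145.248.0/24
  218.145.249.0/24
  218.145.250.0/24
  218.145.251.0/24
  218.145.252.0/24
  218.145.253.0/24
  218.145.254.0/24
  218.145.255.0/24
Subnets: 218.145.248.0/24, 218.145.249.0/24, 218.145.250.0/24, 218.145.251.0/24, 218.145.252.0/24, 218.145.253.0/24, 218.145.254.0/24, 218.145.255.0/24


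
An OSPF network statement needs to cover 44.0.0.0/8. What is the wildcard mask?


Subnet mask: 255.0.0.0
Wildcard = 255.255.255.255 - subnet mask
255 - 255 = 0
255 - 0 = 255
255 - 0 = 255
255 - 0 = 255
Wildcard: 0.255.255.255


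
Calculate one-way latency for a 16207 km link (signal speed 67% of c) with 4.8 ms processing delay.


Speed = 0.67 * 3e5 km/s = 201000 km/s
Propagation delay = 16207 / 201000 = 0.0806 s = 80.6318 ms
Processing delay = 4.8 ms
Total one-way latency = 85.4318 ms


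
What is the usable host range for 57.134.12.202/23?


Network: 57.134.12.0
Broadcast: 57.134.13.255
First usable = network + 1
Last usable = broadcast - 1
Range: 57.134.12.1 to 57.134.13.254


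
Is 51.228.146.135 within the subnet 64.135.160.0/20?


Subnet network: 64.135.160.0
Test IP AND mask: 51.228.144.0
No, 51.228.146.135 is not in 64.135.160.0/20


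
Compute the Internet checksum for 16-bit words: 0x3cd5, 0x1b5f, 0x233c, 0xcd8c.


Sum all words (with carry folding):
+ 0x3cd5 = 0x3cd5
+ 0x1b5f = 0x5834
+ 0x233c = 0x7b70
+ 0xcd8c = 0x48fd
One's complement: ~0x48fd
Checksum = 0xb702


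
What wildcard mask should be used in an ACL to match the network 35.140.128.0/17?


Subnet mask: 255.255.128.0
Wildcard = 255.255.255.255 - subnet mask
255 - 255 = 0
255 - 255 = 0
255 - 128 = 127
255 - 0 = 255
Wildcard: 0.0.127.255


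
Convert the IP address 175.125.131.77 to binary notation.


175 = 10101111
125 = 01111101
131 = 10000011
77 = 01001101
Binary: 10101111.01111101.10000011.01001101


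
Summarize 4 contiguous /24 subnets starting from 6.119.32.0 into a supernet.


Original prefix: /24
Number of subnets: 4 = 2^2
New prefix = 24 - 2 = 22
Supernet: 6.119.32.0/22


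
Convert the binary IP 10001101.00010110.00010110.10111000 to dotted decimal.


10001101 = 141
00010110 = 22
00010110 = 22
10111000 = 184
IP: 141.22.22.184


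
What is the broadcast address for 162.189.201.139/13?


Network: 162.184.0.0/13
Host bits = 19
Set all host bits to 1:
Broadcast: 162.191.255.255


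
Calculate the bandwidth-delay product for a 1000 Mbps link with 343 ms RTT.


BDP = bandwidth * RTT
= 1000 Mbps * 343 ms
= 1000 * 1e6 * 343 / 1000 bits
= 343000000 bits
= 42875000 bytes
= 41870.1172 KB
BDP = 343000000 bits (42875000 bytes)


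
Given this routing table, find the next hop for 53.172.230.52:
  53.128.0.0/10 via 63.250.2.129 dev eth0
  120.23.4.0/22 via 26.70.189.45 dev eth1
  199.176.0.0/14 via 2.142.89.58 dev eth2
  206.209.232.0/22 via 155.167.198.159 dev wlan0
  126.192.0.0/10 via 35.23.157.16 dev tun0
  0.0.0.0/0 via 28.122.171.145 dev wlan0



Longest prefix match for 53.172.230.52:
  /10 53.128.0.0: MATCH
  /22 120.23.4.0: no
  /14 199.176.0.0: no
  /22 206.209.232.0: no
  /10 126.192.0.0: no
  /0 0.0.0.0: MATCH
Selected: next-hop 63.250.2.129 via eth0 (matched /10)


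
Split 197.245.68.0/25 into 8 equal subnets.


New prefix = 25 + 3 = 28
Each subnet has 16 addresses
  197.245.68.0/28
  197.245.68.16/28
  197.245.68.32/28
  197.245.68.48/28
  197.245.68.64/28
  197.245.68.80/28
  197.245.68.96/28
  197.245.68.112/28
Subnets: 197.245.68.0/28, 197.245.68.16/28, 197.245.68.32/28, 197.245.68.48/28, 197.245.68.64/28, 197.245.68.80/28, 197.245.68.96/28, 197.245.68.112/28


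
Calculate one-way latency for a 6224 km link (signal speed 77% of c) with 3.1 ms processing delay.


Speed = 0.77 * 3e5 km/s = 231000 km/s
Propagation delay = 6224 / 231000 = 0.0269 s = 26.9437 ms
Processing delay = 3.1 ms
Total one-way latency = 30.0437 ms


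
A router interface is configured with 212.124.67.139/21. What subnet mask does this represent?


/21 means 21 network bits, 11 host bits
Binary: 11111111111111111111100000000000
Mask: 255.255.248.0


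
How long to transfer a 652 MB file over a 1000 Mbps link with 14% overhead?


Effective throughput = 1000 * (1 - 14/100) = 860 Mbps
File size in Mb = 652 * 8 = 5216 Mb
Time = 5216 / 860
Time = 6.0651 seconds


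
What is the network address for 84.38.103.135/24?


IP:   01010100.00100110.01100111.10000111
Mask: 11111111.11111111.11111111.00000000
AND operation:
Net:  01010100.00100110.01100111.00000000
Network: 84.38.103.0/24


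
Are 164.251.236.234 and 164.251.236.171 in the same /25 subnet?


Mask: 255.255.255.128
164.251.236.234 AND mask = 164.251.236.128
164.251.236.171 AND mask = 164.251.236.128
Yes, same subnet (164.251.236.128)


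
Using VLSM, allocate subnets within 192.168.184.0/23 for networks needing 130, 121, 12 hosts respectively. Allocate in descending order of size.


130 hosts -> /24 (254 usable): 192.168.184.0/24
121 hosts -> /25 (126 usable): 192.168.185.0/25
12 hosts -> /28 (14 usable): 192.168.185.128/28
Allocation: 192.168.184.0/24 (130 hosts, 254 usable); 192.168.185.0/25 (121 hosts, 126 usable); 192.168.185.128/28 (12 hosts, 14 usable)


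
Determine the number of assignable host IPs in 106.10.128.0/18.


Host bits = 32 - 18 = 14
Total addresses = 2^14 = 16384
Usable = total - 2 (network and broadcast)
Usable hosts: 16382


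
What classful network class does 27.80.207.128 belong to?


First octet: 27
Binary: 00011011
0xxxxxxx -> Class A (1-126)
Class A, default mask 255.0.0.0 (/8)


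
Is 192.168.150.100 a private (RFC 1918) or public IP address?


RFC 1918 private ranges:
  10.0.0.0/8 (10.0.0.0 - 10.255.255.255)
  172.16.0.0/12 (172.16.0.0 - 172.31.255.255)
  192.168.0.0/16 (192.168.0.0 - 192.168.255.255)
Private (in 192.168.0.0/16)


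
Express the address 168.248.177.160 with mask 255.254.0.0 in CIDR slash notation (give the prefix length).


Binary: 11111111.11111110.00000000.00000000
Count leading 1s
Prefix: /15


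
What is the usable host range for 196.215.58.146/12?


Network: 196.208.0.0
Broadcast: 196.223.255.255
First usable = network + 1
Last usable = broadcast - 1
Range: 196.208.0.1 to 196.223.255.254


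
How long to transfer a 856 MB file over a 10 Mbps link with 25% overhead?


Effective throughput = 10 * (1 - 25/100) = 7.5 Mbps
File size in Mb = 856 * 8 = 6848 Mb
Time = 6848 / 7.5
Time = 913.0667 seconds


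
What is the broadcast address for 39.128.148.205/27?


Network: 39.128.148.192/27
Host bits = 5
Set all host bits to 1:
Broadcast: 39.128.148.223


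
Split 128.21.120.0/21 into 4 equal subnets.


New prefix = 21 + 2 = 23
Each subnet has 512 addresses
  128.21.120.0/23
  128.21.122.0/23
  128.21.124.0/23
  128.21.126.0/23
Subnets: 128.21.120.0/23, 128.21.122.0/23, 128.21.124.0/23, 128.21.126.0/23


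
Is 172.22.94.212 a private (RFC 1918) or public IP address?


RFC 1918 private ranges:
  10.0.0.0/8 (10.0.0.0 - 10.255.255.255)
  172.16.0.0/12 (172.16.0.0 - 172.31.255.255)
  192.168.0.0/16 (192.168.0.0 - 192.168.255.255)
Private (in 172.16.0.0/12)


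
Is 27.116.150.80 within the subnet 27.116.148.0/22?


Subnet network: 27.116.148.0
Test IP AND mask: 27.116.148.0
Yes, 27.116.150.80 is in 27.116.148.0/22


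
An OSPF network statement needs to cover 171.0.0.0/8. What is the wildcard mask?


Subnet mask: 255.0.0.0
Wildcard = 255.255.255.255 - subnet mask
255 - 255 = 0
255 - 0 = 255
255 - 0 = 255
255 - 0 = 255
Wildcard: 0.255.255.255


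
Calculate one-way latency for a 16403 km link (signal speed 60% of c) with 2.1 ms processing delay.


Speed = 0.6 * 3e5 km/s = 180000 km/s
Propagation delay = 16403 / 180000 = 0.0911 s = 91.1278 ms
Processing delay = 2.1 ms
Total one-way latency = 93.2278 ms


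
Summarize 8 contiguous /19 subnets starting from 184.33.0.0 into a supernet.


Original prefix: /19
Number of subnets: 8 = 2^3
New prefix = 19 - 3 = 16
Supernet: 184.33.0.0/16


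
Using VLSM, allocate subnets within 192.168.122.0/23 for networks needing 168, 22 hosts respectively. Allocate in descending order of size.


168 hosts -> /24 (254 usable): 192.168.122.0/24
22 hosts -> /27 (30 usable): 192.168.123.0/27
Allocation: 192.168.122.0/24 (168 hosts, 254 usable); 192.168.123.0/27 (22 hosts, 30 usable)


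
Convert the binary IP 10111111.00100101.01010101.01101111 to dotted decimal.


10111111 = 191
00100101 = 37
01010101 = 85
01101111 = 111
IP: 191.37.85.111


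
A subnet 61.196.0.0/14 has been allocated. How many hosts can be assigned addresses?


Host bits = 32 - 14 = 18
Total addresses = 2^18 = 262144
Usable = total - 2 (network and broadcast)
Usable hosts: 262142


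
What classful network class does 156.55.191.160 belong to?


First octet: 156
Binary: 10011100
10xxxxxx -> Class B (128-191)
Class B, default mask 255.255.0.0 (/16)


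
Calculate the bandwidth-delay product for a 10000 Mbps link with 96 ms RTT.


BDP = bandwidth * RTT
= 10000 Mbps * 96 ms
= 10000 * 1e6 * 96 / 1000 bits
= 960000000 bits
= 120000000 bytes
= 117187.5 KB
BDP = 960000000 bits (120000000 bytes)


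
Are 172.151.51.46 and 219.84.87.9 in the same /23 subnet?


Mask: 255.255.254.0
172.151.51.46 AND mask = 172.151.50.0
219.84.87.9 AND mask = 219.84.86.0
No, different subnets (172.151.50.0 vs 219.84.86.0)


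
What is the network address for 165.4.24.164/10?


IP:   10100101.00000100.00011000.10100100
Mask: 11111111.11000000.00000000.00000000
AND operation:
Net:  10100101.00000000.00000000.00000000
Network: 165.0.0.0/10


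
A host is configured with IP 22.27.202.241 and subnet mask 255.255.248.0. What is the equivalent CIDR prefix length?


Binary: 11111111.11111111.11111000.00000000
Count leading 1s
Prefix: /21


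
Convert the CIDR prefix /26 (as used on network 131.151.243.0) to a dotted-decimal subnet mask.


/26 means 26 network bits, 6 host bits
Binary: 11111111111111111111111111000000
Mask: 255.255.255.192


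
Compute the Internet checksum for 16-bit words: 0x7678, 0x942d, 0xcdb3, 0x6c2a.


Sum all words (with carry folding):
+ 0x7678 = 0x7678
+ 0x942d = 0x0aa6
+ 0xcdb3 = 0xd859
+ 0x6c2a = 0x4484
One's complement: ~0x4484
Checksum = 0xbb7b


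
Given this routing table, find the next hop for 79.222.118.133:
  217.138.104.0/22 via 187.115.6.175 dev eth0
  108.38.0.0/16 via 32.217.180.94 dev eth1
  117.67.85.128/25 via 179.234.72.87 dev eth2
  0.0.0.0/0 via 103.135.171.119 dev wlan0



Longest prefix match for 79.222.118.133:
  /22 217.138.104.0: no
  /16 108.38.0.0: no
  /25 117.67.85.128: no
  /0 0.0.0.0: MATCH
Selected: next-hop 103.135.171.119 via wlan0 (matched /0)


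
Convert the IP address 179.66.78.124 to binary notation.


179 = 10110011
66 = 01000010
78 = 01001110
124 = 01111100
Binary: 10110011.01000010.01001110.01111100


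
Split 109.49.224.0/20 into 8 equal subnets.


New prefix = 20 + 3 = 23
Each subnet has 512 addresses
  109.49.224.0/23
  109.49.226.0/23
  109.49.228.0/23
  109.49.230.0/23
  109.49.232.0/23
  109.49.234.0/23
  109.49.236.0/23
  109.49.238.0/23
Subnets: 109.49.224.0/23, 109.49.226.0/23, 109.49.228.0/23, 109.49.230.0/23, 109.49.232.0/23, 109.49.234.0/23, 109.49.236.0/23, 109.49.238.0/23


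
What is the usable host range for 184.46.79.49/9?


Network: 184.0.0.0
Broadcast: 184.127.255.255
First usable = network + 1
Last usable = broadcast - 1
Range: 184.0.0.1 to 184.127.255.254


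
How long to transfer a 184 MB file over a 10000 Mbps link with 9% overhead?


Effective throughput = 10000 * (1 - 9/100) = 9100 Mbps
File size in Mb = 184 * 8 = 1472 Mb
Time = 1472 / 9100
Time = 0.1618 seconds


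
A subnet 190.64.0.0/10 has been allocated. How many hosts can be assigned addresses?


Host bits = 32 - 10 = 22
Total addresses = 2^22 = 4194304
Usable = total - 2 (network and broadcast)
Usable hosts: 4194302


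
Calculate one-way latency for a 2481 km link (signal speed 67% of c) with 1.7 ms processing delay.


Speed = 0.67 * 3e5 km/s = 201000 km/s
Propagation delay = 2481 / 201000 = 0.0123 s = 12.3433 ms
Processing delay = 1.7 ms
Total one-way latency = 14.0433 ms


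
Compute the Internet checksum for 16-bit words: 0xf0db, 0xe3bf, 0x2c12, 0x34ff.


Sum all words (with carry folding):
+ 0xf0db = 0xf0db
+ 0xe3bf = 0xd49b
+ 0x2c12 = 0x00ae
+ 0x34ff = 0x35ad
One's complement: ~0x35ad
Checksum = 0xca52


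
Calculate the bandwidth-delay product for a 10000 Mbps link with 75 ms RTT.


BDP = bandwidth * RTT
= 10000 Mbps * 75 ms
= 10000 * 1e6 * 75 / 1000 bits
= 750000000 bits
= 93750000 bytes
= 91552.7344 KB
BDP = 750000000 bits (93750000 bytes)


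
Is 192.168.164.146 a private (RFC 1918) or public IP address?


RFC 1918 private ranges:
  10.0.0.0/8 (10.0.0.0 - 10.255.255.255)
  172.16.0.0/12 (172.16.0.0 - 172.31.255.255)
  192.168.0.0/16 (192.168.0.0 - 192.168.255.255)
Private (in 192.168.0.0/16)


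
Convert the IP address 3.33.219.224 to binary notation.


3 = 00000011
33 = 00100001
219 = 11011011
224 = 11100000
Binary: 00000011.00100001.11011011.11100000


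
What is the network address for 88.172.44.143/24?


IP:   01011000.10101100.00101100.10001111
Mask: 11111111.11111111.11111111.00000000
AND operation:
Net:  01011000.10101100.00101100.00000000
Network: 88.172.44.0/24


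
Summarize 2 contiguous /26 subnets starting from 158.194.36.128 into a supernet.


Original prefix: /26
Number of subnets: 2 = 2^1
New prefix = 26 - 1 = 25
Supernet: 158.194.36.128/25


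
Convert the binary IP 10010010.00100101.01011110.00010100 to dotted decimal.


10010010 = 146
00100101 = 37
01011110 = 94
00010100 = 20
IP: 146.37.94.20


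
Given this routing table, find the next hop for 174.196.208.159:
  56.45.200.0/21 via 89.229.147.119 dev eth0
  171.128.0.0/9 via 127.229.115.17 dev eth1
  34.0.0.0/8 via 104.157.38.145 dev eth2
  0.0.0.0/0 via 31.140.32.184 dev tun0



Longest prefix match for 174.196.208.159:
  /21 56.45.200.0: no
  /9 171.128.0.0: no
  /8 34.0.0.0: no
  /0 0.0.0.0: MATCH
Selected: next-hop 31.140.32.184 via tun0 (matched /0)


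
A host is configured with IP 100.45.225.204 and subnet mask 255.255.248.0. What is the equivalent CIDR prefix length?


Binary: 11111111.11111111.11111000.00000000
Count leading 1s
Prefix: /21


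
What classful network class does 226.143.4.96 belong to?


First octet: 226
Binary: 11100010
1110xxxx -> Class D (224-239)
Class D (multicast), default mask N/A


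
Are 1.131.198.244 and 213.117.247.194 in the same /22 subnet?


Mask: 255.255.252.0
1.131.198.244 AND mask = 1.131.196.0
213.117.247.194 AND mask = 213.117.244.0
No, different subnets (1.131.196.0 vs 213.117.244.0)


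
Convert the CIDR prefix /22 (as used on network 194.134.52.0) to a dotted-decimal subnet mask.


/22 means 22 network bits, 10 host bits
Binary: 11111111111111111111110000000000
Mask: 255.255.252.0


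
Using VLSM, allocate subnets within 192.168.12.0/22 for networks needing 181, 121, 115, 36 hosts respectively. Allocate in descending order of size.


181 hosts -> /24 (254 usable): 192.168.12.0/24
121 hosts -> /25 (126 usable): 192.168.13.0/25
115 hosts -> /25 (126 usable): 192.168.13.128/25
36 hosts -> /26 (62 usable): 192.168.14.0/26
Allocation: 192.168.12.0/24 (181 hosts, 254 usable); 192.168.13.0/25 (121 hosts, 126 usable); 192.168.13.128/25 (115 hosts, 126 usable); 192.168.14.0/26 (36 hosts, 62 usable)


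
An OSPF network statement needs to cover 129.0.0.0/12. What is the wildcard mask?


Subnet mask: 255.240.0.0
Wildcard = 255.255.255.255 - subnet mask
255 - 255 = 0
255 - 240 = 15
255 - 0 = 255
255 - 0 = 255
Wildcard: 0.15.255.255


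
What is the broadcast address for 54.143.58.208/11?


Network: 54.128.0.0/11
Host bits = 21
Set all host bits to 1:
Broadcast: 54.159.255.255


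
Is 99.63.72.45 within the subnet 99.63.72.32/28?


Subnet network: 99.63.72.32
Test IP AND mask: 99.63.72.32
Yes, 99.63.72.45 is in 99.63.72.32/28


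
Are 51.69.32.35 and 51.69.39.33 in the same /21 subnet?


Mask: 255.255.248.0
51.69.32.35 AND mask = 51.69.32.0
51.69.39.33 AND mask = 51.69.32.0
Yes, same subnet (51.69.32.0)


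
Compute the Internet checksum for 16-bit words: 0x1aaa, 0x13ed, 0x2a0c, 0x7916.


Sum all words (with carry folding):
+ 0x1aaa = 0x1aaa
+ 0x13ed = 0x2e97
+ 0x2a0c = 0x58a3
+ 0x7916 = 0xd1b9
One's complement: ~0xd1b9
Checksum = 0x2e46


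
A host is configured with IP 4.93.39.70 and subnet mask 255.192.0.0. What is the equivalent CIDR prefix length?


Binary: 11111111.11000000.00000000.00000000
Count leading 1s
Prefix: /10


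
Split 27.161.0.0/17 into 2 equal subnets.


New prefix = 17 + 1 = 18
Each subnet has 16384 addresses
  27.161.0.0/18
  27.161.64.0/18
Subnets: 27.161.0.0/18, 27.161.64.0/18


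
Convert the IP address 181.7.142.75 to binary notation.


181 = 10110101
7 = 00000111
142 = 10001110
75 = 01001011
Binary: 10110101.00000111.10001110.01001011


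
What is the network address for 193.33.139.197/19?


IP:   11000001.00100001.10001011.11000101
Mask: 11111111.11111111.11100000.00000000
AND operation:
Net:  11000001.00100001.10000000.00000000
Network: 193.33.128.0/19


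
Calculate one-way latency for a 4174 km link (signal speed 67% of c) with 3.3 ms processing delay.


Speed = 0.67 * 3e5 km/s = 201000 km/s
Propagation delay = 4174 / 201000 = 0.0208 s = 20.7662 ms
Processing delay = 3.3 ms
Total one-way latency = 24.0662 ms


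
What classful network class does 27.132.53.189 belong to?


First octet: 27
Binary: 00011011
0xxxxxxx -> Class A (1-126)
Class A, default mask 255.0.0.0 (/8)


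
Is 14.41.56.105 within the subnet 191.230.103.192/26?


Subnet network: 191.230.103.192
Test IP AND mask: 14.41.56.64
No, 14.41.56.105 is not in 191.230.103.192/26


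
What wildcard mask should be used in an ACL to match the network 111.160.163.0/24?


Subnet mask: 255.255.255.0
Wildcard = 255.255.255.255 - subnet mask
255 - 255 = 0
255 - 255 = 0
255 - 255 = 0
255 - 0 = 255
Wildcard: 0.0.0.255


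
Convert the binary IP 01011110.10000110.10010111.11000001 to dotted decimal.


01011110 = 94
10000110 = 134
10010111 = 151
11000001 = 193
IP: 94.134.151.193


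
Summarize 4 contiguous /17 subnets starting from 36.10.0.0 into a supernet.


Original prefix: /17
Number of subnets: 4 = 2^2
New prefix = 17 - 2 = 15
Supernet: 36.10.0.0/15


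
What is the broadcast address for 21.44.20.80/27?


Network: 21.44.20.64/27
Host bits = 5
Set all host bits to 1:
Broadcast: 21.44.20.95


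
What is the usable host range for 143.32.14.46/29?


Network: 143.32.14.40
Broadcast: 143.32.14.47
First usable = network + 1
Last usable = broadcast - 1
Range: 143.32.14.41 to 143.32.14.46


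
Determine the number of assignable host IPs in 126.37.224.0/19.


Host bits = 32 - 19 = 13
Total addresses = 2^13 = 8192
Usable = total - 2 (network and broadcast)
Usable hosts: 8190


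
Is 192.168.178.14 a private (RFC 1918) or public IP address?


RFC 1918 private ranges:
  10.0.0.0/8 (10.0.0.0 - 10.255.255.255)
  172.16.0.0/12 (172.16.0.0 - 172.31.255.255)
  192.168.0.0/16 (192.168.0.0 - 192.168.255.255)
Private (in 192.168.0.0/16)


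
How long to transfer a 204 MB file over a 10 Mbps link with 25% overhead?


Effective throughput = 10 * (1 - 25/100) = 7.5 Mbps
File size in Mb = 204 * 8 = 1632 Mb
Time = 1632 / 7.5
Time = 217.6 seconds


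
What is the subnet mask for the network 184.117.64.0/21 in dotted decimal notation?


/21 means 21 network bits, 11 host bits
Binary: 11111111111111111111100000000000
Mask: 255.255.248.0


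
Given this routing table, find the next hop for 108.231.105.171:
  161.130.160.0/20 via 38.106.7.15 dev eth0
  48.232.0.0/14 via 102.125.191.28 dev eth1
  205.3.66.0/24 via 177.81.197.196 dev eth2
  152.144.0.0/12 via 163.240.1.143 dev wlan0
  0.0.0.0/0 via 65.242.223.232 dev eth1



Longest prefix match for 108.231.105.171:
  /20 161.130.160.0: no
  /14 48.232.0.0: no
  /24 205.3.66.0: no
  /12 152.144.0.0: no
  /0 0.0.0.0: MATCH
Selected: next-hop 65.242.223.232 via eth1 (matched /0)


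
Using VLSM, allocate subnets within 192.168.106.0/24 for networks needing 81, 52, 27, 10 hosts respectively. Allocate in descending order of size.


81 hosts -> /25 (126 usable): 192.168.106.0/25
52 hosts -> /26 (62 usable): 192.168.106.128/26
27 hosts -> /27 (30 usable): 192.168.106.192/27
10 hosts -> /28 (14 usable): 192.168.106.224/28
Allocation: 192.168.106.0/25 (81 hosts, 126 usable); 192.168.106.128/26 (52 hosts, 62 usable); 192.168.106.192/27 (27 hosts, 30 usable); 192.168.106.224/28 (10 hosts, 14 usable)


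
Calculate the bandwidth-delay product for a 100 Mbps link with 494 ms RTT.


BDP = bandwidth * RTT
= 100 Mbps * 494 ms
= 100 * 1e6 * 494 / 1000 bits
= 49400000 bits
= 6175000 bytes
= 6030.2734 KB
BDP = 49400000 bits (6175000 bytes)


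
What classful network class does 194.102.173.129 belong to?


First octet: 194
Binary: 11000010
110xxxxx -> Class C (192-223)
Class C, default mask 255.255.255.0 (/24)
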